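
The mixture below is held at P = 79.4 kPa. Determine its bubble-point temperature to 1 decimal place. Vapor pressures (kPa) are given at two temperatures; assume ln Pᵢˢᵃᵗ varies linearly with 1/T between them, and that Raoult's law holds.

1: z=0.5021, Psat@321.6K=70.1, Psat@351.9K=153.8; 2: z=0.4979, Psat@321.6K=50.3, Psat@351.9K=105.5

T = 331.9 K

Bubble-point temperature: ΣzᵢPᵢˢᵃᵗ(T) = P. Interpolate ln Pᵢˢᵃᵗ = aᵢ + bᵢ/T.
  T = 321.6 K: ΣzᵢPᵢˢᵃᵗ = 60.24 kPa
  T = 351.9 K: ΣzᵢPᵢˢᵃᵗ = 129.75 kPa
  T = 336.8 K: ΣzᵢPᵢˢᵃᵗ = 90.06 kPa
  T = 329.2 K: ΣzᵢPᵢˢᵃᵗ = 74.00 kPa
  T = 333.0 K: ΣzᵢPᵢˢᵃᵗ = 81.72 kPa
  T = 331.1 K: ΣzᵢPᵢˢᵃᵗ = 77.79 kPa
Interpolating between 331.1 K and 333.0 K gives T ≈ 331.9 K.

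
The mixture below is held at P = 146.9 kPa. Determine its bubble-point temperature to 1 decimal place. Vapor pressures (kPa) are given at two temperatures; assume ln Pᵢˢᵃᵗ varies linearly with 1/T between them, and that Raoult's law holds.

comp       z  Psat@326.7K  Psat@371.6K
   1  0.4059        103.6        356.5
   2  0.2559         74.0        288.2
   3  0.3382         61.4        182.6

T = 346.7 K

Bubble-point temperature: ΣzᵢPᵢˢᵃᵗ(T) = P. Interpolate ln Pᵢˢᵃᵗ = aᵢ + bᵢ/T.
  T = 326.7 K: ΣzᵢPᵢˢᵃᵗ = 81.75 kPa
  T = 371.6 K: ΣzᵢPᵢˢᵃᵗ = 280.21 kPa
  T = 349.1 K: ΣzᵢPᵢˢᵃᵗ = 157.08 kPa
  T = 337.9 K: ΣzᵢPᵢˢᵃᵗ = 114.52 kPa
  T = 343.5 K: ΣzᵢPᵢˢᵃᵗ = 134.46 kPa
  T = 346.3 K: ΣzᵢPᵢˢᵃᵗ = 145.42 kPa
Interpolating between 346.3 K and 349.1 K gives T ≈ 346.7 K.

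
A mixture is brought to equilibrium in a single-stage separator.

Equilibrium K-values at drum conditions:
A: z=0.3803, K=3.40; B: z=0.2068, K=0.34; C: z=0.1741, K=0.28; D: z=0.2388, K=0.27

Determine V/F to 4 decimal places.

Rachford–Rice: g(V/F) = Σ zᵢ(Kᵢ−1)/(1+V/F(Kᵢ−1)) = 0.
Feasibility: ΣzᵢKᵢ = 1.4766, Σzᵢ/Kᵢ = 2.2263 — both > 1, two phases present.
Newton iteration, V/F⁰ = 0.49:
  V/F = 0.4900: g = -0.24737, g' = -1.1833 → V/F = 0.2810
  V/F = 0.2810: g = 0.00113, g' = -1.2604 → V/F = 0.2819
Converged at V/F = 0.2819.

V/F = 0.2819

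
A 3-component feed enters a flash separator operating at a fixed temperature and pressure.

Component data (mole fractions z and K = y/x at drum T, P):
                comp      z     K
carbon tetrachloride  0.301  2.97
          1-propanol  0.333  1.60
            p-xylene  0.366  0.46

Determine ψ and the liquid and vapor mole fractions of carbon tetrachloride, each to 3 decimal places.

Material balance + equilibrium reduce to Σ zᵢ(Kᵢ−1)/(1+ψ(Kᵢ−1)) = 0.
g(0) = ΣzᵢKᵢ − 1 = 0.595 and g(1) = 1 − Σzᵢ/Kᵢ = -0.105, so a root lies in (0, 1).
Iterate (Newton) starting at ψ = 0.47:
  ψ = 0.470: g = 0.1989, g' = -0.580 → ψ = 0.813
  ψ = 0.813: g = 0.0098, g' = -0.566 → ψ = 0.831
  ψ = 0.831: g = -0.0001, g' = -0.572 → ψ = 0.830
Converged at ψ = 0.830.
Compositions from xᵢ = zᵢ/(1+ψ(Kᵢ−1)), yᵢ = Kᵢxᵢ:
  carbon tetrachloride: x = 0.114, y = 0.339
  1-propanol: x = 0.222, y = 0.356
  p-xylene: x = 0.664, y = 0.305

ψ = 0.830, x_carbon tetrachloride = 0.114, y_carbon tetrachloride = 0.339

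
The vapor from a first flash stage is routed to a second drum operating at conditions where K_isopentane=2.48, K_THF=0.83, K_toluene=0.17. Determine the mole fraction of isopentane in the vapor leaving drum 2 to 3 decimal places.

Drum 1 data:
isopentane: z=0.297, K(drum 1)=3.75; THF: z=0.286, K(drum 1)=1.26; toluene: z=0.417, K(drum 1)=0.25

y_isopentane (drum 2) = 0.628

Drum 1:
Iterate (Newton) starting at ψ₁ = 0.64:
  ψ₁ = 0.640: g = -0.2418, g' = -1.177 → ψ₁ = 0.435
  ψ₁ = 0.435: g = -0.0250, g' = -0.998 → ψ₁ = 0.409
Converged at ψ₁ = 0.409.
Drum-1 compositions:
  isopentane: x = 0.140, y = 0.524
  THF: x = 0.258, y = 0.326
  toluene: x = 0.602, y = 0.150
Drum-2 feed = drum-1 vapor: z₂ = (0.5239, 0.3257, 0.1505).
Drum 2:
Rachford–Rice: g(ψ₂) = Σ zᵢ(Kᵢ−1)/(1+ψ₂(Kᵢ−1)) = 0.
Check two-phase: ΣzᵢKᵢ = 1.595 > 1 and Σzᵢ/Kᵢ = 1.489 > 1, so g(0) = 0.595 > 0 and g(1) = -0.489 < 0.
Newton–Raphson from ψ₂ = 0.5:
  ψ₂ = 0.500: g = 0.1716, g' = -0.693 → ψ₂ = 0.748
  ψ₂ = 0.748: g = -0.0244, g' = -0.991 → ψ₂ = 0.723
  ψ₂ = 0.723: g = -0.0008, g' = -0.928 → ψ₂ = 0.722
Converged at ψ₂ = 0.722.
  isopentane: x = 0.253, y = 0.628
  THF: x = 0.371, y = 0.308
  toluene: x = 0.376, y = 0.064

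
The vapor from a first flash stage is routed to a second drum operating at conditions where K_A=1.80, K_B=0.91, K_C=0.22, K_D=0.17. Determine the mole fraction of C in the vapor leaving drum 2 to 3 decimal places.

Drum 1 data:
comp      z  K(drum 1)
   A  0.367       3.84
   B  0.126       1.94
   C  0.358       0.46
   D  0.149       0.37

y_C (drum 2) = 0.066

Drum 1:
Newton–Raphson from ψ₁ = 0.5:
  ψ₁ = 0.500: g = 0.1094, g' = -0.879 → ψ₁ = 0.624
  ψ₁ = 0.624: g = 0.0040, g' = -0.827 → ψ₁ = 0.629
Converged at ψ₁ = 0.629.
Drum-1 compositions:
  A: x = 0.132, y = 0.506
  B: x = 0.079, y = 0.154
  C: x = 0.542, y = 0.249
  D: x = 0.247, y = 0.091
Drum-2 feed = drum-1 vapor: z₂ = (0.5056, 0.1536, 0.2494, 0.0913).
Drum 2:
Let ψ₂ = V/F and solve Σ zᵢ(Kᵢ−1)/(1+ψ₂(Kᵢ−1)) = 0.
Feasibility: ΣzᵢKᵢ = 1.120, Σzᵢ/Kᵢ = 2.121 — both > 1, two phases present.
Newton–Raphson from ψ₂ = 0.5:
  ψ₂ = 0.500: g = -0.1741, g' = -0.758 → ψ₂ = 0.270
  ψ₂ = 0.270: g = -0.0259, g' = -0.568 → ψ₂ = 0.225
  ψ₂ = 0.225: g = -0.0004, g' = -0.552 → ψ₂ = 0.224
Converged at ψ₂ = 0.224.
  A: x = 0.429, y = 0.772
  B: x = 0.157, y = 0.143
  C: x = 0.302, y = 0.066
  D: x = 0.112, y = 0.019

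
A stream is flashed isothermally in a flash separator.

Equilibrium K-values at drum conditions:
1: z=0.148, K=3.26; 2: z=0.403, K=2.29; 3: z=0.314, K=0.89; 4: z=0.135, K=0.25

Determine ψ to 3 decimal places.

Material balance + equilibrium reduce to Σ zᵢ(Kᵢ−1)/(1+ψ(Kᵢ−1)) = 0.
Check two-phase: ΣzᵢKᵢ = 1.719 > 1 and Σzᵢ/Kᵢ = 1.114 > 1, so g(0) = 0.719 > 0 and g(1) = -0.114 < 0.
Newton iteration, ψ⁰ = 0.5:
  ψ = 0.500: g = 0.2745, g' = -0.613 → ψ = 0.948
  ψ = 0.948: g = -0.0483, g' = -1.125 → ψ = 0.905
  ψ = 0.905: g = -0.0037, g' = -0.964 → ψ = 0.901
Converged at ψ = 0.901.

ψ = 0.901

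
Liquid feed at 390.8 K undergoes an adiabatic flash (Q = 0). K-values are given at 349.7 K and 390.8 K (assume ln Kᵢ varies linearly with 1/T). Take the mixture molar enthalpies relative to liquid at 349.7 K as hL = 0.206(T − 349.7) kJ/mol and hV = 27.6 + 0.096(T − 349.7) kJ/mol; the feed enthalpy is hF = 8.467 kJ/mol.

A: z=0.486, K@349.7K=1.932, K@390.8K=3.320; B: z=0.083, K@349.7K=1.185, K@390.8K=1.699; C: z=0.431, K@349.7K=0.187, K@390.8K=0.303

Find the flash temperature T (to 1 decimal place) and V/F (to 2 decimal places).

Adiabatic flash: solve Rachford–Rice at each trial T, then check hF = ψ·hV(T) + (1−ψ)·hL(T).
  T = 349.7 K: K = (1.932, 1.185, 0.187), RR gives ψ = 0.169, H_out = 4.664 kJ/mol
  T = 390.8 K: K = (3.320, 1.699, 0.303), RR gives ψ = 0.596, H_out = 22.228 kJ/mol
  T = 370.2 K: K = (2.569, 1.433, 0.241), RR gives ψ = 0.430, H_out = 15.125 kJ/mol
  T = 359.9 K: K = (2.235, 1.306, 0.213), RR gives ψ = 0.320, H_out = 10.575 kJ/mol
  T = 354.8 K: K = (2.080, 1.245, 0.200), RR gives ψ = 0.252, H_out = 7.858 kJ/mol
  T = 357.4 K: K = (2.159, 1.276, 0.206), RR gives ψ = 0.288, H_out = 9.293 kJ/mol
  T = 356.1 K: K = (2.119, 1.260, 0.203), RR gives ψ = 0.270, H_out = 8.589 kJ/mol
Linear interpolation between T = 354.8 (H_out = 7.858) and T = 356.1 (H_out = 8.589) on hF = 8.467 gives T ≈ 355.9 K, at which ψ = 0.27.

T = 355.9 K, V/F = 0.27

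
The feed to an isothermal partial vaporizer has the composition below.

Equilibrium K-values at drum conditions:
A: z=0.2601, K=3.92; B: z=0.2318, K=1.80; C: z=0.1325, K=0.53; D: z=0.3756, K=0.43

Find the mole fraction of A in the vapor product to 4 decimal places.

Material balance + equilibrium reduce to Σ zᵢ(Kᵢ−1)/(1+ψ(Kᵢ−1)) = 0.
Check two-phase: ΣzᵢKᵢ = 1.6686 > 1 and Σzᵢ/Kᵢ = 1.3186 > 1, so g(0) = 0.6686 > 0 and g(1) = -0.3186 < 0.
Newton–Raphson from ψ = 0.6:
  ψ = 0.6000: g = -0.01083, g' = -0.6992 → ψ = 0.5845
Converged at ψ = 0.5845.
Compositions from xᵢ = zᵢ/(1+ψ(Kᵢ−1)), yᵢ = Kᵢxᵢ:
  A: x = 0.0961, y = 0.3767
  B: x = 0.1579, y = 0.2843
  C: x = 0.1827, y = 0.0968
  D: x = 0.5633, y = 0.2422

y_A = 0.3767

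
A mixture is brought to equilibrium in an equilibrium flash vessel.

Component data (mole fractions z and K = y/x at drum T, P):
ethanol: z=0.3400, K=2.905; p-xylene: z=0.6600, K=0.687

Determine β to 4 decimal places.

β = 0.7398

Let β = V/F and solve Σ zᵢ(Kᵢ−1)/(1+β(Kᵢ−1)) = 0.
g(0) = ΣzᵢKᵢ − 1 = 0.4411 and g(1) = 1 − Σzᵢ/Kᵢ = -0.0777, so a root lies in (0, 1).
Binary case is linear: z₁(K₁−1)(1+β(K₂−1)) + z₂(K₂−1)(1+β(K₁−1)) = 0
⇒ β = [z₁(K₁−1)+z₂(K₂−1)] / [−(K₁−1)(K₂−1)] = 0.44112/0.59626 = 0.7398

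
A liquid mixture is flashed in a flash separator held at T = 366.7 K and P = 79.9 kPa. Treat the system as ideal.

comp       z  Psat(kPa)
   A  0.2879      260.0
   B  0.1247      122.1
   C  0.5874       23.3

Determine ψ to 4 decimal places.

Raoult's law: Kᵢ = Pᵢˢᵃᵗ/P = Pᵢˢᵃᵗ/79.9.
  K_A = 260.0/79.9 = 3.254068, K_B = 122.1/79.9 = 1.528160, K_C = 23.3/79.9 = 0.291615
Material balance + equilibrium reduce to Σ zᵢ(Kᵢ−1)/(1+ψ(Kᵢ−1)) = 0.
Feasibility: ΣzᵢKᵢ = 1.2987, Σzᵢ/Kᵢ = 2.1844 — both > 1, two phases present.
Iterate (Newton) starting at ψ = 0.5:
  ψ = 0.5000: g = -0.28712, g' = -1.0518 → ψ = 0.2270
  ψ = 0.2270: g = -0.00777, g' = -1.0864 → ψ = 0.2199
Converged at ψ = 0.2199.

ψ = 0.2199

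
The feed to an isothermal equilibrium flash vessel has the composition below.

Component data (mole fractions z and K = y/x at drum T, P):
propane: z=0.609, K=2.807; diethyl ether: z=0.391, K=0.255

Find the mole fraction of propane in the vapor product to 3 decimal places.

y_propane = 0.819

Material balance + equilibrium reduce to Σ zᵢ(Kᵢ−1)/(1+β(Kᵢ−1)) = 0.
g(0) = ΣzᵢKᵢ − 1 = 0.809 and g(1) = 1 − Σzᵢ/Kᵢ = -0.750, so a root lies in (0, 1).
Iterate (Newton) starting at β = 0.43:
  β = 0.430: g = 0.1907, g' = -1.100 → β = 0.603
  β = 0.603: g = -0.0028, g' = -1.171 → β = 0.601
Converged at β = 0.601.
Compositions from xᵢ = zᵢ/(1+β(Kᵢ−1)), yᵢ = Kᵢxᵢ:
  propane: x = 0.292, y = 0.819
  diethyl ether: x = 0.708, y = 0.181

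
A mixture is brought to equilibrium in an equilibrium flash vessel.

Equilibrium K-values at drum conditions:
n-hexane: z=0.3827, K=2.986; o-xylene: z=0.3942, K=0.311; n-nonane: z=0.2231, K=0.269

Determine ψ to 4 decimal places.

Newton–Raphson from ψ = 0.5:
  ψ = 0.5000: g = -0.29002, g' = -1.1117 → ψ = 0.2391
  ψ = 0.2391: g = -0.00748, g' = -1.1372 → ψ = 0.2325
  ψ = 0.2325: g = 0.00002, g' = -1.1448 → ψ = 0.2326
Converged at ψ = 0.2326.

ψ = 0.2326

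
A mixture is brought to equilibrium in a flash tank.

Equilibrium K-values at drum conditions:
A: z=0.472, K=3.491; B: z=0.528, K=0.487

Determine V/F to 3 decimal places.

V/F = 0.708

Rachford–Rice: g(V/F) = Σ zᵢ(Kᵢ−1)/(1+V/F(Kᵢ−1)) = 0.
Check two-phase: ΣzᵢKᵢ = 1.905 > 1 and Σzᵢ/Kᵢ = 1.219 > 1, so g(0) = 0.905 > 0 and g(1) = -0.219 < 0.
Binary case is linear: z₁(K₁−1)(1+V/F(K₂−1)) + z₂(K₂−1)(1+V/F(K₁−1)) = 0
⇒ V/F = [z₁(K₁−1)+z₂(K₂−1)] / [−(K₁−1)(K₂−1)] = 0.9049/1.2779 = 0.708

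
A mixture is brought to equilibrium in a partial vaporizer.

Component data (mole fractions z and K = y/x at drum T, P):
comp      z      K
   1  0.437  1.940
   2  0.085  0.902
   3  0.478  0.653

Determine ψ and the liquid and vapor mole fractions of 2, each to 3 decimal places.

Rachford–Rice: g(ψ) = Σ zᵢ(Kᵢ−1)/(1+ψ(Kᵢ−1)) = 0.
Check two-phase: ΣzᵢKᵢ = 1.237 > 1 and Σzᵢ/Kᵢ = 1.051 > 1, so g(0) = 0.237 > 0 and g(1) = -0.051 < 0.
Newton–Raphson from ψ = 0.35:
  ψ = 0.350: g = 0.1117, g' = -0.294 → ψ = 0.730
  ψ = 0.730: g = 0.0126, g' = -0.240 → ψ = 0.782
Converged at ψ = 0.782.
Compositions from xᵢ = zᵢ/(1+ψ(Kᵢ−1)), yᵢ = Kᵢxᵢ:
  1: x = 0.252, y = 0.489
  2: x = 0.092, y = 0.083
  3: x = 0.656, y = 0.428

ψ = 0.782, x_2 = 0.092, y_2 = 0.083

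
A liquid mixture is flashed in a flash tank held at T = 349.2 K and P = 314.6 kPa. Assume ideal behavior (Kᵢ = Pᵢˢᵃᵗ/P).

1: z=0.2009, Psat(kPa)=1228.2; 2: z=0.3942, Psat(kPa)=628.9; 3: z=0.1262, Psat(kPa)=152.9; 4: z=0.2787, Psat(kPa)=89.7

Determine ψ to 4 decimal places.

ψ = 0.6183

Raoult's law: Kᵢ = Pᵢˢᵃᵗ/P = Pᵢˢᵃᵗ/314.6.
  K_1 = 1228.2/314.6 = 3.904005, K_2 = 628.9/314.6 = 1.999046, K_3 = 152.9/314.6 = 0.486014, K_4 = 89.7/314.6 = 0.285124
Let ψ = V/F and solve Σ zᵢ(Kᵢ−1)/(1+ψ(Kᵢ−1)) = 0.
g(0) = ΣzᵢKᵢ − 1 = 0.7131 and g(1) = 1 − Σzᵢ/Kᵢ = -0.4858, so a root lies in (0, 1).
Newton iteration, ψ⁰ = 0.64:
  ψ = 0.6400: g = -0.01961, g' = -0.9118 → ψ = 0.6185
  ψ = 0.6185: g = -0.00017, g' = -0.8963 → ψ = 0.6183
Converged at ψ = 0.6183.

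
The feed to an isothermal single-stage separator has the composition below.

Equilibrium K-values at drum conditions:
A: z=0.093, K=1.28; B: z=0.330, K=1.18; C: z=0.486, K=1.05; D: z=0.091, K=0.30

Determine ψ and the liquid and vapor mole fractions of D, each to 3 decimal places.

ψ = 0.525, x_D = 0.144, y_D = 0.043

Material balance + equilibrium reduce to Σ zᵢ(Kᵢ−1)/(1+ψ(Kᵢ−1)) = 0.
Check two-phase: ΣzᵢKᵢ = 1.046 > 1 and Σzᵢ/Kᵢ = 1.119 > 1, so g(0) = 0.046 > 0 and g(1) = -0.119 < 0.
Iterate (Newton) starting at ψ = 0.5:
  ψ = 0.500: g = 0.0030, g' = -0.121 → ψ = 0.525
Converged at ψ = 0.525.
Compositions from xᵢ = zᵢ/(1+ψ(Kᵢ−1)), yᵢ = Kᵢxᵢ:
  A: x = 0.081, y = 0.104
  B: x = 0.302, y = 0.356
  C: x = 0.474, y = 0.497
  D: x = 0.144, y = 0.043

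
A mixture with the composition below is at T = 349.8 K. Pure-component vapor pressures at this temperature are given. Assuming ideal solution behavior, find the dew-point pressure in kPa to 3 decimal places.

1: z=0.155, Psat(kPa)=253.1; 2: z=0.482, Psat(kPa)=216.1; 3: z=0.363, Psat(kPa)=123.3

At the dew point ψ → 1, so Σzᵢ/Kᵢ = 1 with Kᵢ = Pᵢˢᵃᵗ/P ⇒ 1/P = Σzᵢ/Pᵢˢᵃᵗ.
1/P = 0.155/253.1 + 0.482/216.1 + 0.363/123.3 = 0.005787 ⇒ P = 172.804 kPa

Pdew = 172.804 kPa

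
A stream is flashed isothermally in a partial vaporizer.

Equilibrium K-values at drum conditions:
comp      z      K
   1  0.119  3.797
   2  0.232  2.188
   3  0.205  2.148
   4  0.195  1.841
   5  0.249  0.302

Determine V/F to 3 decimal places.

Rachford–Rice: g(V/F) = Σ zᵢ(Kᵢ−1)/(1+V/F(Kᵢ−1)) = 0.
g(0) = ΣzᵢKᵢ − 1 = 0.834 and g(1) = 1 − Σzᵢ/Kᵢ = -0.163, so a root lies in (0, 1).
Newton–Raphson from V/F = 0.5:
  V/F = 0.500: g = 0.3097, g' = -0.754 → V/F = 0.911
  V/F = 0.911: g = -0.0427, g' = -1.172 → V/F = 0.874
  V/F = 0.874: g = -0.0020, g' = -1.068 → V/F = 0.872
Converged at V/F = 0.872.

V/F = 0.872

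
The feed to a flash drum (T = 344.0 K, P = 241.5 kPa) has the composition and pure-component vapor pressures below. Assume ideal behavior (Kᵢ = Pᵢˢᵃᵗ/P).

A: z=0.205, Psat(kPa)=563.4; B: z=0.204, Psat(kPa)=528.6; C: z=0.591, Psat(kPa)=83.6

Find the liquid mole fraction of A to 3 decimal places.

x_A = 0.170

Raoult's law: Kᵢ = Pᵢˢᵃᵗ/P = Pᵢˢᵃᵗ/241.5.
  K_A = 563.4/241.5 = 2.33292, K_B = 528.6/241.5 = 2.18882, K_C = 83.6/241.5 = 0.34617
Material balance + equilibrium reduce to Σ zᵢ(Kᵢ−1)/(1+V/F(Kᵢ−1)) = 0.
g(0) = ΣzᵢKᵢ − 1 = 0.129 and g(1) = 1 − Σzᵢ/Kᵢ = -0.888, so a root lies in (0, 1).
Newton iteration, V/F⁰ = 0.42:
  V/F = 0.420: g = -0.1958, g' = -0.758 → V/F = 0.162
  V/F = 0.162: g = -0.0039, g' = -0.765 → V/F = 0.157
Converged at V/F = 0.157.
Compositions from xᵢ = zᵢ/(1+V/F(Kᵢ−1)), yᵢ = Kᵢxᵢ:
  A: x = 0.170, y = 0.396
  B: x = 0.172, y = 0.376
  C: x = 0.658, y = 0.228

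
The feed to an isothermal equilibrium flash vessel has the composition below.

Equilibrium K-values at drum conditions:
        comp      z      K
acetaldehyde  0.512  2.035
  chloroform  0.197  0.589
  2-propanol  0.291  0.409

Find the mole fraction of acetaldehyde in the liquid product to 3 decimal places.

Material balance + equilibrium reduce to Σ zᵢ(Kᵢ−1)/(1+ψ(Kᵢ−1)) = 0.
g(0) = ΣzᵢKᵢ − 1 = 0.277 and g(1) = 1 − Σzᵢ/Kᵢ = -0.298, so a root lies in (0, 1).
Newton iteration, ψ⁰ = 0.5:
  ψ = 0.500: g = 0.0032, g' = -0.496 → ψ = 0.506
Converged at ψ = 0.506.
Compositions from xᵢ = zᵢ/(1+ψ(Kᵢ−1)), yᵢ = Kᵢxᵢ:
  acetaldehyde: x = 0.336, y = 0.684
  chloroform: x = 0.249, y = 0.147
  2-propanol: x = 0.415, y = 0.170

x_acetaldehyde = 0.336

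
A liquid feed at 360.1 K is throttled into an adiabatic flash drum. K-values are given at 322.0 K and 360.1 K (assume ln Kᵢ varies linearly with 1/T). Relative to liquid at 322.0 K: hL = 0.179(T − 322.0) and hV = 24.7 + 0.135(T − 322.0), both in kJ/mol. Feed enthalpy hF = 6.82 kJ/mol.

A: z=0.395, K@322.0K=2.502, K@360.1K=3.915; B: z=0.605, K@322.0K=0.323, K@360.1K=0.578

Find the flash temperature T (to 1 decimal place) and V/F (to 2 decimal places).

Adiabatic flash: solve Rachford–Rice at each trial T, then check hF = ψ·hV(T) + (1−ψ)·hL(T).
  T = 322.0 K: K = (2.502, 0.323), RR gives ψ = 0.181, H_out = 4.462 kJ/mol
  T = 360.1 K: K = (3.915, 0.578), RR gives ψ = 0.728, H_out = 23.592 kJ/mol
  T = 341.1 K: K = (3.171, 0.439), RR gives ψ = 0.426, H_out = 13.584 kJ/mol
  T = 331.6 K: K = (2.828, 0.379), RR gives ψ = 0.305, H_out = 9.120 kJ/mol
  T = 326.8 K: K = (2.662, 0.350), RR gives ψ = 0.244, H_out = 6.833 kJ/mol
  T = 324.4 K: K = (2.582, 0.336), RR gives ψ = 0.213, H_out = 5.661 kJ/mol
Linear interpolation between T = 324.4 (H_out = 5.661) and T = 326.8 (H_out = 6.833) on hF = 6.82 gives T ≈ 326.8 K, at which ψ = 0.24.

T = 326.8 K, V/F = 0.24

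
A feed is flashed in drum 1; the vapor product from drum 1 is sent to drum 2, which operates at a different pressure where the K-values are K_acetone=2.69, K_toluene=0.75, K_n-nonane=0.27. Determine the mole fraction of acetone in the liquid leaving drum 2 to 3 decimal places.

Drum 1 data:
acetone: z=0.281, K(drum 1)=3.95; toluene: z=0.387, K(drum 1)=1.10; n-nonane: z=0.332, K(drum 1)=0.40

Drum 1:
Material balance + equilibrium reduce to Σ zᵢ(Kᵢ−1)/(1+ψ₁(Kᵢ−1)) = 0.
Feasibility: ΣzᵢKᵢ = 1.668, Σzᵢ/Kᵢ = 1.253 — both > 1, two phases present.
Newton iteration, ψ₁⁰ = 0.42:
  ψ₁ = 0.420: g = 0.1411, g' = -0.705 → ψ₁ = 0.620
  ψ₁ = 0.620: g = 0.0122, g' = -0.612 → ψ₁ = 0.640
Converged at ψ₁ = 0.640.
Drum-1 compositions:
  acetone: x = 0.097, y = 0.384
  toluene: x = 0.364, y = 0.400
  n-nonane: x = 0.539, y = 0.216
Drum-2 feed = drum-1 vapor: z₂ = (0.3843, 0.4001, 0.2156).
Drum 2:
Rachford–Rice: g(ψ₂) = Σ zᵢ(Kᵢ−1)/(1+ψ₂(Kᵢ−1)) = 0.
g(0) = ΣzᵢKᵢ − 1 = 0.392 and g(1) = 1 − Σzᵢ/Kᵢ = -0.475, so a root lies in (0, 1).
Iterate (Newton) starting at ψ₂ = 0.47:
  ψ₂ = 0.470: g = 0.0090, g' = -0.639 → ψ₂ = 0.484
Converged at ψ₂ = 0.484.
  acetone: x = 0.211, y = 0.569
  toluene: x = 0.455, y = 0.341
  n-nonane: x = 0.333, y = 0.090

x_acetone (drum 2) = 0.211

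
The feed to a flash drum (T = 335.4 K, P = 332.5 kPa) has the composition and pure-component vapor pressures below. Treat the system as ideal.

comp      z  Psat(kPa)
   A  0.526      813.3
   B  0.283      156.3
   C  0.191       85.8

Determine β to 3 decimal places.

Raoult's law: Kᵢ = Pᵢˢᵃᵗ/P = Pᵢˢᵃᵗ/332.5.
  K_A = 813.3/332.5 = 2.44602, K_B = 156.3/332.5 = 0.47008, K_C = 85.8/332.5 = 0.25805
Material balance + equilibrium reduce to Σ zᵢ(Kᵢ−1)/(1+β(Kᵢ−1)) = 0.
g(0) = ΣzᵢKᵢ − 1 = 0.469 and g(1) = 1 − Σzᵢ/Kᵢ = -0.557, so a root lies in (0, 1).
Newton iteration, β⁰ = 0.5:
  β = 0.500: g = 0.0121, g' = -0.783 → β = 0.515
Converged at β = 0.515.

β = 0.515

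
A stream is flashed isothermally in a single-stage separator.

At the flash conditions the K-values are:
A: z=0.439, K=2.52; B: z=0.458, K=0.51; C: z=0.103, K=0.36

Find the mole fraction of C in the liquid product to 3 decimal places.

x_C = 0.148

Let β = V/F and solve Σ zᵢ(Kᵢ−1)/(1+β(Kᵢ−1)) = 0.
Feasibility: ΣzᵢKᵢ = 1.377, Σzᵢ/Kᵢ = 1.358 — both > 1, two phases present.
Iterate (Newton) starting at β = 0.5:
  β = 0.500: g = -0.0150, g' = -0.612 → β = 0.475
Converged at β = 0.475.
Compositions from xᵢ = zᵢ/(1+β(Kᵢ−1)), yᵢ = Kᵢxᵢ:
  A: x = 0.255, y = 0.642
  B: x = 0.597, y = 0.305
  C: x = 0.148, y = 0.053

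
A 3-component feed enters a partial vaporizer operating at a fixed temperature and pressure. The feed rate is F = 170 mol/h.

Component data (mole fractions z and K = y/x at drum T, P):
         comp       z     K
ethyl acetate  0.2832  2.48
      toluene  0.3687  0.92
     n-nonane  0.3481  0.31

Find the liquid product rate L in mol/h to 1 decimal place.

L = 131.7 mol/h

Rachford–Rice: g(V/F) = Σ zᵢ(Kᵢ−1)/(1+V/F(Kᵢ−1)) = 0.
Feasibility: ΣzᵢKᵢ = 1.1495, Σzᵢ/Kᵢ = 1.6379 — both > 1, two phases present.
Newton–Raphson from V/F = 0.5:
  V/F = 0.5000: g = -0.15654, g' = -0.5937 → V/F = 0.2363
  V/F = 0.2363: g = -0.00654, g' = -0.5795 → V/F = 0.2251
Converged at V/F = 0.2251.
Then V = V/F·F = 0.2251·170 = 38.3 mol/h and L = F − V = 131.7 mol/h.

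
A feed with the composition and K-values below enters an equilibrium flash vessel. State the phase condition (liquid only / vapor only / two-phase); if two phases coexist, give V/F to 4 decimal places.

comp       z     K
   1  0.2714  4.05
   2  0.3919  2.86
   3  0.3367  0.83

ΣzᵢKᵢ = 2.4995; Σzᵢ/Kᵢ = 0.6097.
Since Σzᵢ/Kᵢ < 1 the mixture is above its dew point — single vapor phase.

vapor only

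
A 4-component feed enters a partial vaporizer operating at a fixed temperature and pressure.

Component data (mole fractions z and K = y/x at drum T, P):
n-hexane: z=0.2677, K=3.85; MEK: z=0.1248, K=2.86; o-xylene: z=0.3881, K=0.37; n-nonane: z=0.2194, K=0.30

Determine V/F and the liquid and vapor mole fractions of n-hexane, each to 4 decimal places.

V/F = 0.3548, x_n-hexane = 0.1331, y_n-hexane = 0.5125

Material balance + equilibrium reduce to Σ zᵢ(Kᵢ−1)/(1+V/F(Kᵢ−1)) = 0.
Feasibility: ΣzᵢKᵢ = 1.5970, Σzᵢ/Kᵢ = 1.8934 — both > 1, two phases present.
Newton iteration, V/F⁰ = 0.45:
  V/F = 0.4500: g = -0.10483, g' = -1.0745 → V/F = 0.3524
  V/F = 0.3524: g = 0.00268, g' = -1.1427 → V/F = 0.3548
Converged at V/F = 0.3548.
Compositions from xᵢ = zᵢ/(1+V/F(Kᵢ−1)), yᵢ = Kᵢxᵢ:
  n-hexane: x = 0.1331, y = 0.5125
  MEK: x = 0.0752, y = 0.2150
  o-xylene: x = 0.4998, y = 0.1849
  n-nonane: x = 0.2919, y = 0.0876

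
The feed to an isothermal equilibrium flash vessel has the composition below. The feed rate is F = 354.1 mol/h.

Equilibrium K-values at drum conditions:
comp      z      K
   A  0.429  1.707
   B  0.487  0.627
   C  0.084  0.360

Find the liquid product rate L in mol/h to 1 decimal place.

L = 273.7 mol/h

Rachford–Rice: g(β) = Σ zᵢ(Kᵢ−1)/(1+β(Kᵢ−1)) = 0.
Feasibility: ΣzᵢKᵢ = 1.068, Σzᵢ/Kᵢ = 1.261 — both > 1, two phases present.
Iterate (Newton) starting at β = 0.38:
  β = 0.380: g = -0.0436, g' = -0.285 → β = 0.227
Converged at β = 0.227.
Then V = β·F = 0.2270·354.1 = 80.4 mol/h and L = F − V = 273.7 mol/h.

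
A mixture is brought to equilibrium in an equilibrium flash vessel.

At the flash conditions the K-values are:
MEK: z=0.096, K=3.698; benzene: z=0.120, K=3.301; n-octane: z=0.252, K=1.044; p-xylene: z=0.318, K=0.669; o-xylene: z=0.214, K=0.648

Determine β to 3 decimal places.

Rachford–Rice: g(β) = Σ zᵢ(Kᵢ−1)/(1+β(Kᵢ−1)) = 0.
g(0) = ΣzᵢKᵢ − 1 = 0.366 and g(1) = 1 − Σzᵢ/Kᵢ = -0.109, so a root lies in (0, 1).
Iterate (Newton) starting at β = 0.33:
  β = 0.330: g = 0.1015, g' = -0.479 → β = 0.542
  β = 0.542: g = 0.0176, g' = -0.334 → β = 0.595
  β = 0.595: g = 0.0006, g' = -0.313 → β = 0.596
Converged at β = 0.596.

β = 0.596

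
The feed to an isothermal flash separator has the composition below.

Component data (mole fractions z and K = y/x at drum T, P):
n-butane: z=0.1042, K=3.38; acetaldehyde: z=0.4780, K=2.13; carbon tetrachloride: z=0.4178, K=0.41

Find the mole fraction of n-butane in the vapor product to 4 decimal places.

y_n-butane = 0.1366

Let β = V/F and solve Σ zᵢ(Kᵢ−1)/(1+β(Kᵢ−1)) = 0.
g(0) = ΣzᵢKᵢ − 1 = 0.5416 and g(1) = 1 − Σzᵢ/Kᵢ = -0.2743, so a root lies in (0, 1).
Newton iteration, β⁰ = 0.68:
  β = 0.6800: g = -0.01151, g' = -0.6869 → β = 0.6632
Converged at β = 0.6632.
Compositions from xᵢ = zᵢ/(1+β(Kᵢ−1)), yᵢ = Kᵢxᵢ:
  n-butane: x = 0.0404, y = 0.1366
  acetaldehyde: x = 0.2732, y = 0.5820
  carbon tetrachloride: x = 0.6863, y = 0.2814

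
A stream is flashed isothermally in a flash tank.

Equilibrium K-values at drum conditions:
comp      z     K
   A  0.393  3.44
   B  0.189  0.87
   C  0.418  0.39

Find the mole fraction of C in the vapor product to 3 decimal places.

Material balance + equilibrium reduce to Σ zᵢ(Kᵢ−1)/(1+ψ(Kᵢ−1)) = 0.
Check two-phase: ΣzᵢKᵢ = 1.679 > 1 and Σzᵢ/Kᵢ = 1.403 > 1, so g(0) = 0.679 > 0 and g(1) = -0.403 < 0.
Iterate (Newton) starting at ψ = 0.52:
  ψ = 0.520: g = 0.0229, g' = -0.792 → ψ = 0.549
Converged at ψ = 0.549.
Compositions from xᵢ = zᵢ/(1+ψ(Kᵢ−1)), yᵢ = Kᵢxᵢ:
  A: x = 0.168, y = 0.578
  B: x = 0.204, y = 0.177
  C: x = 0.629, y = 0.245

y_C = 0.245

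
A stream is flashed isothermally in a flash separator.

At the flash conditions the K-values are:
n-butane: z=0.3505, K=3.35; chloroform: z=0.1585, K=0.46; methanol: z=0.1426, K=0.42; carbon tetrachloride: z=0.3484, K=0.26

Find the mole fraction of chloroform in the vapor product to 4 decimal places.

Rachford–Rice: g(ψ) = Σ zᵢ(Kᵢ−1)/(1+ψ(Kᵢ−1)) = 0.
g(0) = ΣzᵢKᵢ − 1 = 0.3976 and g(1) = 1 − Σzᵢ/Kᵢ = -1.1287, so a root lies in (0, 1).
Newton–Raphson from ψ = 0.3:
  ψ = 0.3000: g = -0.05056, g' = -1.1172 → ψ = 0.2547
  ψ = 0.2547: g = 0.00123, g' = -1.1753 → ψ = 0.2558
Converged at ψ = 0.2558.
Compositions from xᵢ = zᵢ/(1+ψ(Kᵢ−1)), yᵢ = Kᵢxᵢ:
  n-butane: x = 0.2189, y = 0.7333
  chloroform: x = 0.1839, y = 0.0846
  methanol: x = 0.1674, y = 0.0703
  carbon tetrachloride: x = 0.4297, y = 0.1117

y_chloroform = 0.0846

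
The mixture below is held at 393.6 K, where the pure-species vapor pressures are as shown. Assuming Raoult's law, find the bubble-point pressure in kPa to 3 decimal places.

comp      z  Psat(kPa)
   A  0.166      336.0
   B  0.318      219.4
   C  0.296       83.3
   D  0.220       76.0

At the bubble point ψ → 0, so ΣzᵢKᵢ = 1 with Kᵢ = Pᵢˢᵃᵗ/P ⇒ P = ΣzᵢPᵢˢᵃᵗ.
P = 0.166·336.0 + 0.318·219.4 + 0.296·83.3 + 0.220·76.0 = 166.922 kPa

Pbub = 166.922 kPa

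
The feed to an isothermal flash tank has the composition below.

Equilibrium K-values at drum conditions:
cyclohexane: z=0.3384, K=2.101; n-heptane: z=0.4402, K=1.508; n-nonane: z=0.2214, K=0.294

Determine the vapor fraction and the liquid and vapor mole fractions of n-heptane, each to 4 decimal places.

Material balance + equilibrium reduce to Σ zᵢ(Kᵢ−1)/(1+ψ(Kᵢ−1)) = 0.
Check two-phase: ΣzᵢKᵢ = 1.4399 > 1 and Σzᵢ/Kᵢ = 1.2060 > 1, so g(0) = 0.4399 > 0 and g(1) = -0.2060 < 0.
Iterate (Newton) starting at ψ = 0.43:
  ψ = 0.4300: g = 0.21195, g' = -0.4930 → ψ = 0.8599
  ψ = 0.8599: g = -0.05082, g' = -0.8781 → ψ = 0.8020
  ψ = 0.8020: g = -0.00362, g' = -0.7596 → ψ = 0.7973
Converged at ψ = 0.7973.
Compositions from xᵢ = zᵢ/(1+ψ(Kᵢ−1)), yᵢ = Kᵢxᵢ:
  cyclohexane: x = 0.1802, y = 0.3786
  n-heptane: x = 0.3133, y = 0.4725
  n-nonane: x = 0.5065, y = 0.1489

ψ = 0.7973, x_n-heptane = 0.3133, y_n-heptane = 0.4725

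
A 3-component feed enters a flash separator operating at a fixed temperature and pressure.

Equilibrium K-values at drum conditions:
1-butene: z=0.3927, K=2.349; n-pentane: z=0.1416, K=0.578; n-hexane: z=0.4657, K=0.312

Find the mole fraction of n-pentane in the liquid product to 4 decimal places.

x_n-pentane = 0.1529

Newton–Raphson from ψ = 0.5:
  ψ = 0.5000: g = -0.24779, g' = -0.8076 → ψ = 0.1932
  ψ = 0.1932: g = -0.01434, g' = -0.7728 → ψ = 0.1746
  ψ = 0.1746: g = 0.00009, g' = -0.7822 → ψ = 0.1747
Converged at ψ = 0.1747.
Compositions from xᵢ = zᵢ/(1+ψ(Kᵢ−1)), yᵢ = Kᵢxᵢ:
  1-butene: x = 0.3178, y = 0.7465
  n-pentane: x = 0.1529, y = 0.0884
  n-hexane: x = 0.5293, y = 0.1652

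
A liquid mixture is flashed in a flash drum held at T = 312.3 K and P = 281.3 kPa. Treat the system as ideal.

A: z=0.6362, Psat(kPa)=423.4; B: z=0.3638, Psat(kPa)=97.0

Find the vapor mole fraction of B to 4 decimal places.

Raoult's law: Kᵢ = Pᵢˢᵃᵗ/P = Pᵢˢᵃᵗ/281.3.
  K_A = 423.4/281.3 = 1.505155, K_B = 97.0/281.3 = 0.344828
Binary case is linear: z₁(K₁−1)(1+β(K₂−1)) + z₂(K₂−1)(1+β(K₁−1)) = 0
⇒ β = [z₁(K₁−1)+z₂(K₂−1)] / [−(K₁−1)(K₂−1)] = 0.08303/0.33096 = 0.2509
Compositions from xᵢ = zᵢ/(1+β(Kᵢ−1)), yᵢ = Kᵢxᵢ:
  A: x = 0.5646, y = 0.8499
  B: x = 0.4354, y = 0.1501

y_B = 0.1501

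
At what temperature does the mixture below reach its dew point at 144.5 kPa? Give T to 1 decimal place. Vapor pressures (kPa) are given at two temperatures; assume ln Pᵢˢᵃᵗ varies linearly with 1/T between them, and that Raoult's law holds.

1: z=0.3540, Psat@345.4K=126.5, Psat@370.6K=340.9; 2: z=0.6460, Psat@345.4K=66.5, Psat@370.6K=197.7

T = 358.9 K

Dew-point temperature: Σzᵢ·P/Pᵢˢᵃᵗ(T) = 1. Interpolate ln Pᵢˢᵃᵗ = aᵢ + bᵢ/T.
  T = 345.4 K: ΣzᵢP/Pᵢˢᵃᵗ = 1.8081
  T = 370.6 K: ΣzᵢP/Pᵢˢᵃᵗ = 0.6222
  T = 358.0 K: ΣzᵢP/Pᵢˢᵃᵗ = 1.0407
  T = 364.3 K: ΣzᵢP/Pᵢˢᵃᵗ = 0.8011
  T = 361.1 K: ΣzᵢP/Pᵢˢᵃᵗ = 0.9139
  T = 359.6 K: ΣzᵢP/Pᵢˢᵃᵗ = 0.9729
  T = 358.8 K: ΣzᵢP/Pᵢˢᵃᵗ = 1.0062
Interpolating between 358.8 K and 359.6 K gives T ≈ 358.9 K.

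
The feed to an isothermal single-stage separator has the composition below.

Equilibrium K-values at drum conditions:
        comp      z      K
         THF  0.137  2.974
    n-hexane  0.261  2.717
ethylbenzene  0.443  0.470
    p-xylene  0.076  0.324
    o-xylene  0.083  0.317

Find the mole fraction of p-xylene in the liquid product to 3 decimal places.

Let ψ = V/F and solve Σ zᵢ(Kᵢ−1)/(1+ψ(Kᵢ−1)) = 0.
Feasibility: ΣzᵢKᵢ = 1.376, Σzᵢ/Kᵢ = 1.581 — both > 1, two phases present.
Newton iteration, ψ⁰ = 0.5:
  ψ = 0.500: g = -0.1059, g' = -0.757 → ψ = 0.360
  ψ = 0.360: g = 0.0018, g' = -0.795 → ψ = 0.362
Converged at ψ = 0.362.
Compositions from xᵢ = zᵢ/(1+ψ(Kᵢ−1)), yᵢ = Kᵢxᵢ:
  THF: x = 0.080, y = 0.238
  n-hexane: x = 0.161, y = 0.437
  ethylbenzene: x = 0.548, y = 0.258
  p-xylene: x = 0.101, y = 0.033
  o-xylene: x = 0.110, y = 0.035

x_p-xylene = 0.101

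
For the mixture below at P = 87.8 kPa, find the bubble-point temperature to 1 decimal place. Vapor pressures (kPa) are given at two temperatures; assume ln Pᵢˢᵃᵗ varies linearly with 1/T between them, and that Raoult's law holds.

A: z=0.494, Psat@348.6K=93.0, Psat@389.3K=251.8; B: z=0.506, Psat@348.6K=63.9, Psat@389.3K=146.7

T = 353.2 K

Bubble-point temperature: ΣzᵢPᵢˢᵃᵗ(T) = P. Interpolate ln Pᵢˢᵃᵗ = aᵢ + bᵢ/T.
  T = 348.6 K: ΣzᵢPᵢˢᵃᵗ = 78.28 kPa
  T = 389.3 K: ΣzᵢPᵢˢᵃᵗ = 198.62 kPa
  T = 369.0 K: ΣzᵢPᵢˢᵃᵗ = 127.97 kPa
  T = 358.8 K: ΣzᵢPᵢˢᵃᵗ = 100.76 kPa
  T = 353.7 K: ΣzᵢPᵢˢᵃᵗ = 88.97 kPa
  T = 351.1 K: ΣzᵢPᵢˢᵃᵗ = 83.38 kPa
Interpolating between 351.1 K and 353.7 K gives T ≈ 353.2 K.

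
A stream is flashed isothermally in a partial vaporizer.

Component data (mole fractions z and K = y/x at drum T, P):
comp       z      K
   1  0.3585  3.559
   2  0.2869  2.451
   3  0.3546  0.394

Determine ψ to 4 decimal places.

Let ψ = V/F and solve Σ zᵢ(Kᵢ−1)/(1+ψ(Kᵢ−1)) = 0.
Feasibility: ΣzᵢKᵢ = 2.1188, Σzᵢ/Kᵢ = 1.1178 — both > 1, two phases present.
Newton iteration, ψ⁰ = 0.5:
  ψ = 0.5000: g = 0.33541, g' = -0.9227 → ψ = 0.8635
  ψ = 0.8635: g = 0.01984, g' = -0.9199 → ψ = 0.8851
  ψ = 0.8851: g = -0.00023, g' = -0.9418 → ψ = 0.8848
Converged at ψ = 0.8848.

ψ = 0.8848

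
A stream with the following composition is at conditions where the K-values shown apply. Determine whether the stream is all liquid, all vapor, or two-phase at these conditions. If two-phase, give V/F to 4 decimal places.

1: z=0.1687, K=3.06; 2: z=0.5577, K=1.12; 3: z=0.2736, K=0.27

ΣzᵢKᵢ = 1.2147; Σzᵢ/Kᵢ = 1.5664.
Both exceed 1, so a two-phase solution exists.
Let ψ = V/F and solve Σ zᵢ(Kᵢ−1)/(1+ψ(Kᵢ−1)) = 0.
Iterate (Newton) starting at ψ = 0.69:
  ψ = 0.6900: g = -0.19711, g' = -0.7209 → ψ = 0.4166
  ψ = 0.4166: g = -0.03624, g' = -0.5157 → ψ = 0.3463
  ψ = 0.3463: g = -0.00022, g' = -0.5124 → ψ = 0.3459
Converged at ψ = 0.3459.

two-phase, V/F = 0.3459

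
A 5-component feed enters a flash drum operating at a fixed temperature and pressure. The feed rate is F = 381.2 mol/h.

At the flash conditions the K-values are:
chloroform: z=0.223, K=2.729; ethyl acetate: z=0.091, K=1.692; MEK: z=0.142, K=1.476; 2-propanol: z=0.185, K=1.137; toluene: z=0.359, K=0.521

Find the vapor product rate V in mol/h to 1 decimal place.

Rachford–Rice: g(β) = Σ zᵢ(Kᵢ−1)/(1+β(Kᵢ−1)) = 0.
Check two-phase: ΣzᵢKᵢ = 1.370 > 1 and Σzᵢ/Kᵢ = 1.083 > 1, so g(0) = 0.370 > 0 and g(1) = -0.083 < 0.
Newton iteration, β⁰ = 0.5:
  β = 0.500: g = 0.1058, g' = -0.382 → β = 0.777
  β = 0.777: g = 0.0039, g' = -0.369 → β = 0.787
Converged at β = 0.787.
Then V = β·F = 0.7874·381.2 = 300.1 mol/h and L = F − V = 81.1 mol/h.

V = 300.1 mol/h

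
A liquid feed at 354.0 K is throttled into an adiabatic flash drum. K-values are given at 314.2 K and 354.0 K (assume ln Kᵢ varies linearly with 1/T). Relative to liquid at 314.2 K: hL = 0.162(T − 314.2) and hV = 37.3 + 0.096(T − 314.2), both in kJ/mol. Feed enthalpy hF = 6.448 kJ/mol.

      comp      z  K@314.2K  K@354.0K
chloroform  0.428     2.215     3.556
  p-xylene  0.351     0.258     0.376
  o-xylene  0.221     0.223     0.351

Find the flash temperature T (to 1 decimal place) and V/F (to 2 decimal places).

T = 318.8 K, V/F = 0.15

Adiabatic flash: solve Rachford–Rice at each trial T, then check hF = ψ·hV(T) + (1−ψ)·hL(T).
  T = 314.2 K: K = (2.215, 0.258, 0.223), RR gives ψ = 0.096, H_out = 3.569 kJ/mol
  T = 354.0 K: K = (3.556, 0.376, 0.351), RR gives ψ = 0.452, H_out = 22.104 kJ/mol
  T = 334.1 K: K = (2.846, 0.315, 0.284), RR gives ψ = 0.304, H_out = 14.165 kJ/mol
  T = 324.1 K: K = (2.519, 0.286, 0.252), RR gives ψ = 0.212, H_out = 9.372 kJ/mol
  T = 319.1 K: K = (2.363, 0.272, 0.237), RR gives ψ = 0.157, H_out = 6.613 kJ/mol
  T = 316.6 K: K = (2.287, 0.265, 0.230), RR gives ψ = 0.127, H_out = 5.108 kJ/mol
  T = 317.9 K: K = (2.326, 0.268, 0.234), RR gives ψ = 0.143, H_out = 5.902 kJ/mol
Linear interpolation between T = 317.9 (H_out = 5.902) and T = 319.1 (H_out = 6.613) on hF = 6.448 gives T ≈ 318.8 K, at which ψ = 0.15.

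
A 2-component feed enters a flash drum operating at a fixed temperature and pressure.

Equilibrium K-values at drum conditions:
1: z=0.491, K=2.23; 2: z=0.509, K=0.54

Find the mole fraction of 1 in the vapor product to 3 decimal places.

y_1 = 0.607

Rachford–Rice: g(V/F) = Σ zᵢ(Kᵢ−1)/(1+V/F(Kᵢ−1)) = 0.
Feasibility: ΣzᵢKᵢ = 1.370, Σzᵢ/Kᵢ = 1.163 — both > 1, two phases present.
Newton iteration, V/F⁰ = 0.49:
  V/F = 0.490: g = 0.0745, g' = -0.469 → V/F = 0.649
  V/F = 0.649: g = 0.0020, g' = -0.449 → V/F = 0.654
Converged at V/F = 0.654.
Compositions from xᵢ = zᵢ/(1+V/F(Kᵢ−1)), yᵢ = Kᵢxᵢ:
  1: x = 0.272, y = 0.607
  2: x = 0.728, y = 0.393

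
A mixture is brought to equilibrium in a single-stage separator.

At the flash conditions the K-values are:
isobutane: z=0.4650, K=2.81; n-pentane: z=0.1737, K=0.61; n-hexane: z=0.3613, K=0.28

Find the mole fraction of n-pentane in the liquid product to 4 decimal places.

x_n-pentane = 0.2103

Material balance + equilibrium reduce to Σ zᵢ(Kᵢ−1)/(1+ψ(Kᵢ−1)) = 0.
g(0) = ΣzᵢKᵢ − 1 = 0.5138 and g(1) = 1 − Σzᵢ/Kᵢ = -0.7406, so a root lies in (0, 1).
Newton–Raphson from ψ = 0.48:
  ψ = 0.4800: g = -0.03049, g' = -0.9136 → ψ = 0.4466
Converged at ψ = 0.4466.
Compositions from xᵢ = zᵢ/(1+ψ(Kᵢ−1)), yᵢ = Kᵢxᵢ:
  isobutane: x = 0.2572, y = 0.7226
  n-pentane: x = 0.2103, y = 0.1283
  n-hexane: x = 0.5325, y = 0.1491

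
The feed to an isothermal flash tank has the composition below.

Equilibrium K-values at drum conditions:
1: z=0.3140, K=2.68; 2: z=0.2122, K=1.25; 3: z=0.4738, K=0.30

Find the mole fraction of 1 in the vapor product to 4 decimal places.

y_1 = 0.5758

Newton iteration, β⁰ = 0.5:
  β = 0.5000: g = -0.17639, g' = -0.8217 → β = 0.2853
  β = 0.2853: g = -0.00834, g' = -0.7790 → β = 0.2746
  β = 0.2746: g = 0.00002, g' = -0.7824 → β = 0.2747
Converged at β = 0.2747.
Compositions from xᵢ = zᵢ/(1+β(Kᵢ−1)), yᵢ = Kᵢxᵢ:
  1: x = 0.2149, y = 0.5758
  2: x = 0.1986, y = 0.2482
  3: x = 0.5866, y = 0.1760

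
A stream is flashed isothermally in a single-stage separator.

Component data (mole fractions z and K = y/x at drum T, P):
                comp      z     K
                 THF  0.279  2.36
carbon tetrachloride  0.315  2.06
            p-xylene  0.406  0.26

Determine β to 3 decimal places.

Material balance + equilibrium reduce to Σ zᵢ(Kᵢ−1)/(1+β(Kᵢ−1)) = 0.
Feasibility: ΣzᵢKᵢ = 1.413, Σzᵢ/Kᵢ = 1.833 — both > 1, two phases present.
Iterate (Newton) starting at β = 0.5:
  β = 0.500: g = -0.0328, g' = -0.894 → β = 0.463
Converged at β = 0.463.

β = 0.463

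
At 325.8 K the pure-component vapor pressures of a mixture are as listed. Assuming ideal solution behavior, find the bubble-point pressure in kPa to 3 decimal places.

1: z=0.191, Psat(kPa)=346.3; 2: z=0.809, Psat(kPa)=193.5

Pbub = 222.685 kPa

At the bubble point ψ → 0, so ΣzᵢKᵢ = 1 with Kᵢ = Pᵢˢᵃᵗ/P ⇒ P = ΣzᵢPᵢˢᵃᵗ.
P = 0.191·346.3 + 0.809·193.5 = 222.685 kPa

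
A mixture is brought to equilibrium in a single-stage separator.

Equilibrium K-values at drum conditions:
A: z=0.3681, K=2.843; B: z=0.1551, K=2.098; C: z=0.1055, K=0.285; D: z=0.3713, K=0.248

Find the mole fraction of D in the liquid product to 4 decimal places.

x_D = 0.5332

Material balance + equilibrium reduce to Σ zᵢ(Kᵢ−1)/(1+V/F(Kᵢ−1)) = 0.
Feasibility: ΣzᵢKᵢ = 1.4941, Σzᵢ/Kᵢ = 2.0708 — both > 1, two phases present.
Newton iteration, V/F⁰ = 0.5:
  V/F = 0.5000: g = -0.10187, g' = -1.0865 → V/F = 0.4062
  V/F = 0.4062: g = -0.00263, g' = -1.0407 → V/F = 0.4037
Converged at V/F = 0.4037.
Compositions from xᵢ = zᵢ/(1+V/F(Kᵢ−1)), yᵢ = Kᵢxᵢ:
  A: x = 0.2111, y = 0.6000
  B: x = 0.1075, y = 0.2255
  C: x = 0.1483, y = 0.0423
  D: x = 0.5332, y = 0.1322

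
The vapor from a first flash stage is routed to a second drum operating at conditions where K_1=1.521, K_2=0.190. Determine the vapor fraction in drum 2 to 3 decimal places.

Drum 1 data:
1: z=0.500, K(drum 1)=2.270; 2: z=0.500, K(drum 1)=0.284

V/F (drum 2) = 0.662

Drum 1:
Material balance + equilibrium reduce to Σ zᵢ(Kᵢ−1)/(1+ψ₁(Kᵢ−1)) = 0.
Feasibility: ΣzᵢKᵢ = 1.277, Σzᵢ/Kᵢ = 1.981 — both > 1, two phases present.
Binary case is linear: z₁(K₁−1)(1+ψ₁(K₂−1)) + z₂(K₂−1)(1+ψ₁(K₁−1)) = 0
⇒ ψ₁ = [z₁(K₁−1)+z₂(K₂−1)] / [−(K₁−1)(K₂−1)] = 0.2770/0.9093 = 0.305
Drum-1 compositions:
  1: x = 0.361, y = 0.818
  2: x = 0.639, y = 0.182
Drum-2 feed = drum-1 vapor: z₂ = (0.8184, 0.1816).
Drum 2:
Let ψ₂ = V/F and solve Σ zᵢ(Kᵢ−1)/(1+ψ₂(Kᵢ−1)) = 0.
Feasibility: ΣzᵢKᵢ = 1.279, Σzᵢ/Kᵢ = 1.494 — both > 1, two phases present.
Newton–Raphson from ψ₂ = 0.5:
  ψ₂ = 0.500: g = 0.0910, g' = -0.476 → ψ₂ = 0.691
  ψ₂ = 0.691: g = -0.0207, g' = -0.735 → ψ₂ = 0.663
  ψ₂ = 0.663: g = -0.0008, g' = -0.679 → ψ₂ = 0.662
Converged at ψ₂ = 0.662.
  1: x = 0.609, y = 0.926
  2: x = 0.391, y = 0.074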